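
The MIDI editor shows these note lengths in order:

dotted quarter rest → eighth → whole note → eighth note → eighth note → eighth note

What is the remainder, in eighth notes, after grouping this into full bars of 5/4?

One bar of 5/4 = 10 eighth notes.
In eighth notes: dotted quarter rest = 3; eighth = 1; whole note = 8; eighth note = 1; eighth note = 1; eighth note = 1.
Sum: 3 + 1 + 8 + 1 + 1 + 1 = 15.
15 ÷ 10 = 1 complete bar with 5 eighth notes remaining.

5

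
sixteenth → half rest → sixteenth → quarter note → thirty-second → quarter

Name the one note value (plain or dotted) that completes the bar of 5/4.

The bar of 5/4 = 40 thirty-second notes.
In thirty-second notes: sixteenth = 2; half rest = 16; sixteenth = 2; quarter note = 8; thirty-second = 1; quarter = 8.
Total: 2 + 16 + 2 + 8 + 1 + 8 = 37.
Remaining: 40 − 37 = 3 thirty-second notes, which is a dotted sixteenth note.

dotted sixteenth note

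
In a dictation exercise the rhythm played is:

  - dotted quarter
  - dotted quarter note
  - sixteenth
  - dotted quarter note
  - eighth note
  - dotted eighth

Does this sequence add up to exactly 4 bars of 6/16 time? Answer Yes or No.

One bar of 6/16 = 6 sixteenth notes, so 4 bars = 24.
Express everything in sixteenth notes: dotted quarter = 6; dotted quarter note = 6; sixteenth = 1; dotted quarter note = 6; eighth note = 2; dotted eighth = 3.
Adding: 6 + 6 + 1 + 6 + 2 + 3 = 24.
24 equals 24, so the answer is Yes.

Yes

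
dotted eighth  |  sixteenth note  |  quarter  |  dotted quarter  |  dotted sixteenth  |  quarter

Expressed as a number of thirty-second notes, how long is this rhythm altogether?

39

Convert each value to thirty-second notes: dotted eighth = 6; sixteenth note = 2; quarter = 8; dotted quarter = 12; dotted sixteenth = 3; quarter = 8.
Altogether 6 + 2 + 8 + 12 + 3 + 8 = 39 thirty-second notes.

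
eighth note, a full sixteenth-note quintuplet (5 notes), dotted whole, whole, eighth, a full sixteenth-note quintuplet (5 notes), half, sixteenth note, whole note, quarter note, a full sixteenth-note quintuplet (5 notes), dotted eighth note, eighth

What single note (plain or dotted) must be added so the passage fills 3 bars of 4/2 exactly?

3 bars of 4/2 = 96 sixteenth notes.
Each duration in sixteenth notes: eighth note = 2; a full sixteenth-note quintuplet (5 notes) (five quintuplet sixteenths span one quarter) = 4; dotted whole = 24; whole = 16; eighth = 2; a full sixteenth-note quintuplet (5 notes) (five quintuplet sixteenths span one quarter) = 4; half = 8; sixteenth note = 1; whole note = 16; quarter note = 4; a full sixteenth-note quintuplet (5 notes) (five quintuplet sixteenths span one quarter) = 4; dotted eighth note = 3; eighth = 2.
Sum: 2 + 4 + 24 + 16 + 2 + 4 + 8 + 1 + 16 + 4 + 4 + 3 + 2 = 90.
Remaining: 96 − 90 = 6 sixteenth notes, which is a dotted quarter note.

dotted quarter note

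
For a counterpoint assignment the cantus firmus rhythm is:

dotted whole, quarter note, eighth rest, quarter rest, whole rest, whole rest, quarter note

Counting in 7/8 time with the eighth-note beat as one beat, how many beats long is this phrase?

One eighth-note beat = 2 sixteenth notes.
In sixteenth notes: dotted whole = 24; quarter note = 4; eighth rest = 2; quarter rest = 4; whole rest = 16; whole rest = 16; quarter note = 4.
Adding: 24 + 4 + 2 + 4 + 16 + 16 + 4 = 70.
70 ÷ 2 = 35 beats.

35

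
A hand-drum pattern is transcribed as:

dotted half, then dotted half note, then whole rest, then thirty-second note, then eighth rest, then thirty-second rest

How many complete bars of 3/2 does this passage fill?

1

One bar of 3/2 = 48 thirty-second notes.
Each duration in thirty-second notes: dotted half = 24; dotted half note = 24; whole rest = 32; thirty-second note = 1; eighth rest = 4; thirty-second rest = 1.
Total: 24 + 24 + 32 + 1 + 4 + 1 = 86.
86 ÷ 48 = 1 complete bar with 38 left over.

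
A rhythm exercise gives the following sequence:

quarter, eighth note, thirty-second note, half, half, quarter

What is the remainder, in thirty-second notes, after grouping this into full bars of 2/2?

One bar of 2/2 = 32 thirty-second notes.
Each duration in thirty-second notes: quarter = 8; eighth note = 4; thirty-second note = 1; half = 16; half = 16; quarter = 8.
Total: 8 + 4 + 1 + 16 + 16 + 8 = 53.
53 ÷ 32 = 1 complete bar with 21 thirty-second notes remaining.

21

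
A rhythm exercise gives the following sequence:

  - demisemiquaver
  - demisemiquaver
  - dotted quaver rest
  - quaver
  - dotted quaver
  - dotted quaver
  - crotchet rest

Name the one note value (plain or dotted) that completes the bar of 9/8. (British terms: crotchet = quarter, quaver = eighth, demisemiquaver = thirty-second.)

The bar of 9/8 = 36 thirty-second notes.
Working in thirty-second notes: demisemiquaver = 1; demisemiquaver = 1; dotted quaver rest = 6; quaver = 4; dotted quaver = 6; dotted quaver = 6; crotchet rest = 8.
Sum: 1 + 1 + 6 + 4 + 6 + 6 + 8 = 32.
Remaining: 36 − 32 = 4 thirty-second notes, which is a eighth note.

eighth note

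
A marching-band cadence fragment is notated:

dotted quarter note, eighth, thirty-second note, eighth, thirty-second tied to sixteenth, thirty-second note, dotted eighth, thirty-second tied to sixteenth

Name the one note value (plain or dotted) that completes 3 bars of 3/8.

sixteenth note

3 bars of 3/8 = 36 thirty-second notes.
Convert each value to thirty-second notes: dotted quarter note = 12; eighth = 4; thirty-second note = 1; eighth = 4; thirty-second tied to sixteenth (thirty-second + sixteenth) = 3; thirty-second note = 1; dotted eighth = 6; thirty-second tied to sixteenth (thirty-second + sixteenth) = 3.
Altogether 12 + 4 + 1 + 4 + 3 + 1 + 6 + 3 = 34.
Remaining: 36 − 34 = 2 thirty-second notes, which is a sixteenth note.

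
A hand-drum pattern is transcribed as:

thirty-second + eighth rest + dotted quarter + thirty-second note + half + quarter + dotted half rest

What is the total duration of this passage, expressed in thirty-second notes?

66

Express everything in thirty-second notes: thirty-second = 1; eighth rest = 4; dotted quarter = 12; thirty-second note = 1; half = 16; quarter = 8; dotted half rest = 24.
Total: 1 + 4 + 12 + 1 + 16 + 8 + 24 = 66 thirty-second notes.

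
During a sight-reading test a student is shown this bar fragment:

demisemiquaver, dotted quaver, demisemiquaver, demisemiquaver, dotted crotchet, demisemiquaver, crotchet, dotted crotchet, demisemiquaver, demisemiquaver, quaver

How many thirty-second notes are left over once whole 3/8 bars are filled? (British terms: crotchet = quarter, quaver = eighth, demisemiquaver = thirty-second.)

0

One bar of 3/8 = 12 thirty-second notes.
In thirty-second notes: demisemiquaver = 1; dotted quaver = 6; demisemiquaver = 1; demisemiquaver = 1; dotted crotchet = 12; demisemiquaver = 1; crotchet = 8; dotted crotchet = 12; demisemiquaver = 1; demisemiquaver = 1; quaver = 4.
Adding: 1 + 6 + 1 + 1 + 12 + 1 + 8 + 12 + 1 + 1 + 4 = 48.
48 ÷ 12 = 4 complete bars with 0 thirty-second notes remaining.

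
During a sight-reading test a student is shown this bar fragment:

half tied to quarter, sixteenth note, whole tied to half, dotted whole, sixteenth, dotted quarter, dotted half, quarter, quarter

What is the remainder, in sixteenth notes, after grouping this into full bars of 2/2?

One bar of 2/2 = 16 sixteenth notes.
Convert each value to sixteenth notes: half tied to quarter (half + quarter) = 12; sixteenth note = 1; whole tied to half (whole + half) = 24; dotted whole = 24; sixteenth = 1; dotted quarter = 6; dotted half = 12; quarter = 4; quarter = 4.
Altogether 12 + 1 + 24 + 24 + 1 + 6 + 12 + 4 + 4 = 88.
88 ÷ 16 = 5 complete bars with 8 sixteenth notes remaining.

8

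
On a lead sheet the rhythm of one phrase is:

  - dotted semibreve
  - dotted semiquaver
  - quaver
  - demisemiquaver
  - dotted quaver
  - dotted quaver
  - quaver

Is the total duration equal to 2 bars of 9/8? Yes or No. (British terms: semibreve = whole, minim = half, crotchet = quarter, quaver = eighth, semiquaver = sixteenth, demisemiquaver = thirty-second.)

Yes

One bar of 9/8 = 36 thirty-second notes, so 2 bars = 72.
In thirty-second notes: dotted semibreve = 48; dotted semiquaver = 3; quaver = 4; demisemiquaver = 1; dotted quaver = 6; dotted quaver = 6; quaver = 4.
Altogether 48 + 3 + 4 + 1 + 6 + 6 + 4 = 72.
72 equals 72, so the answer is Yes.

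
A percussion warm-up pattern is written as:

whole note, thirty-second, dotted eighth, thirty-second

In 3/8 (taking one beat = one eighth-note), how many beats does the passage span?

10

One eighth-note beat = 4 thirty-second notes.
In thirty-second notes: whole note = 32; thirty-second = 1; dotted eighth = 6; thirty-second = 1.
Sum: 32 + 1 + 6 + 1 = 40.
40 ÷ 4 = 10 beats.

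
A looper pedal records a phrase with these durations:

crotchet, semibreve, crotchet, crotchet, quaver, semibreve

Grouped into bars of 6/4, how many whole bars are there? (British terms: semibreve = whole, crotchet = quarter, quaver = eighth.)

One bar of 6/4 = 12 eighth notes.
Convert each value to eighth notes: crotchet = 2; semibreve = 8; crotchet = 2; crotchet = 2; quaver = 1; semibreve = 8.
Sum: 2 + 8 + 2 + 2 + 1 + 8 = 23.
23 ÷ 12 = 1 complete bar with 11 left over.

1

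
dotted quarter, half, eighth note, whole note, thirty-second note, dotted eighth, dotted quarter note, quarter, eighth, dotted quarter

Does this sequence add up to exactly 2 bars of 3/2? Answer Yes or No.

No

One bar of 3/2 = 48 thirty-second notes, so 2 bars = 96.
In thirty-second notes: dotted quarter = 12; half = 16; eighth note = 4; whole note = 32; thirty-second note = 1; dotted eighth = 6; dotted quarter note = 12; quarter = 8; eighth = 4; dotted quarter = 12.
Sum: 12 + 16 + 4 + 32 + 1 + 6 + 12 + 8 + 4 + 12 = 107.
107 exceeds 96, so the answer is No.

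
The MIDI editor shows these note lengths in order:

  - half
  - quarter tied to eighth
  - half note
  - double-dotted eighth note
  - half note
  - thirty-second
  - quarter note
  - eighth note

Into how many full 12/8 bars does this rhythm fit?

1

One bar of 12/8 = 48 thirty-second notes.
Convert each value to thirty-second notes: half = 16; quarter tied to eighth (quarter + eighth) = 12; half note = 16; double-dotted eighth note = 7; half note = 16; thirty-second = 1; quarter note = 8; eighth note = 4.
Total: 16 + 12 + 16 + 7 + 16 + 1 + 8 + 4 = 80.
80 ÷ 48 = 1 complete bar with 32 left over.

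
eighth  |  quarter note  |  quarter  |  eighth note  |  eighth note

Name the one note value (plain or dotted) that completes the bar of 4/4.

eighth note

The bar of 4/4 = 8 eighth notes.
Convert each value to eighth notes: eighth = 1; quarter note = 2; quarter = 2; eighth note = 1; eighth note = 1.
Sum: 1 + 2 + 2 + 1 + 1 = 7.
Remaining: 8 − 7 = 1 eighth note, which is a eighth note.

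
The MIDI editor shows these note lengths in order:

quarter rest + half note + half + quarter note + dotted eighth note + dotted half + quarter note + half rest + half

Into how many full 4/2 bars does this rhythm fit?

One bar of 4/2 = 32 sixteenth notes.
Each duration in sixteenth notes: quarter rest = 4; half note = 8; half = 8; quarter note = 4; dotted eighth note = 3; dotted half = 12; quarter note = 4; half rest = 8; half = 8.
Total: 4 + 8 + 8 + 4 + 3 + 12 + 4 + 8 + 8 = 59.
59 ÷ 32 = 1 complete bar with 27 left over.

1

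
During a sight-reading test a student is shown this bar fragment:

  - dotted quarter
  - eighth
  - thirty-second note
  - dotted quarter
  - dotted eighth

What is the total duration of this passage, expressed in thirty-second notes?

35

Working in thirty-second notes: dotted quarter = 12; eighth = 4; thirty-second note = 1; dotted quarter = 12; dotted eighth = 6.
Adding: 12 + 4 + 1 + 12 + 6 = 35 thirty-second notes.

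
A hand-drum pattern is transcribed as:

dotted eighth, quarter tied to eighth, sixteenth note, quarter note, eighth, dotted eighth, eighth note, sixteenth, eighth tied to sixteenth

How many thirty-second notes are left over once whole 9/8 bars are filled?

14

One bar of 9/8 = 18 sixteenth notes.
Working in sixteenth notes: dotted eighth = 3; quarter tied to eighth (quarter + eighth) = 6; sixteenth note = 1; quarter note = 4; eighth = 2; dotted eighth = 3; eighth note = 2; sixteenth = 1; eighth tied to sixteenth (eighth + sixteenth) = 3.
Sum: 3 + 6 + 1 + 4 + 2 + 3 + 2 + 1 + 3 = 25.
25 ÷ 18 = 1 complete bar with 7 sixteenth notes remaining = 14 thirty-second notes.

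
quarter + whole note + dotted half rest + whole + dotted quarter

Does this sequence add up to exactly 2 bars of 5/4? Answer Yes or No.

One bar of 5/4 = 10 eighth notes, so 2 bars = 20.
Working in eighth notes: quarter = 2; whole note = 8; dotted half rest = 6; whole = 8; dotted quarter = 3.
Total: 2 + 8 + 6 + 8 + 3 = 27.
27 exceeds 20, so the answer is No.

No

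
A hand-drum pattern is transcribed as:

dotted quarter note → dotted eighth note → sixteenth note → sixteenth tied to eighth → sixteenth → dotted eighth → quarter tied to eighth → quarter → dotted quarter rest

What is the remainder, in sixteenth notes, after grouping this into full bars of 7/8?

One bar of 7/8 = 14 sixteenth notes.
Working in sixteenth notes: dotted quarter note = 6; dotted eighth note = 3; sixteenth note = 1; sixteenth tied to eighth (sixteenth + eighth) = 3; sixteenth = 1; dotted eighth = 3; quarter tied to eighth (quarter + eighth) = 6; quarter = 4; dotted quarter rest = 6.
Total: 6 + 3 + 1 + 3 + 1 + 3 + 6 + 4 + 6 = 33.
33 ÷ 14 = 2 complete bars with 5 sixteenth notes remaining.

5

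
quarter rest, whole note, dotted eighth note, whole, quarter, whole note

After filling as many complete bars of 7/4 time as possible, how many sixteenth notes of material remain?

One bar of 7/4 = 28 sixteenth notes.
Working in sixteenth notes: quarter rest = 4; whole note = 16; dotted eighth note = 3; whole = 16; quarter = 4; whole note = 16.
Altogether 4 + 16 + 3 + 16 + 4 + 16 = 59.
59 ÷ 28 = 2 complete bars with 3 sixteenth notes remaining.

3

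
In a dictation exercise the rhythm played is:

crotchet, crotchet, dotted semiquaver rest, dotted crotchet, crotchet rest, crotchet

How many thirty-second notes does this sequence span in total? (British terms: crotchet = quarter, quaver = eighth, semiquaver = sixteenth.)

47

Express everything in thirty-second notes: crotchet = 8; crotchet = 8; dotted semiquaver rest = 3; dotted crotchet = 12; crotchet rest = 8; crotchet = 8.
Altogether 8 + 8 + 3 + 12 + 8 + 8 = 47 thirty-second notes.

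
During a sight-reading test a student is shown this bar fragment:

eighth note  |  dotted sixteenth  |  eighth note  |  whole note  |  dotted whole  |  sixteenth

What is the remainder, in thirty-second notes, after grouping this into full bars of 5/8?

13

One bar of 5/8 = 20 thirty-second notes.
Express everything in thirty-second notes: eighth note = 4; dotted sixteenth = 3; eighth note = 4; whole note = 32; dotted whole = 48; sixteenth = 2.
Sum: 4 + 3 + 4 + 32 + 48 + 2 = 93.
93 ÷ 20 = 4 complete bars with 13 thirty-second notes remaining.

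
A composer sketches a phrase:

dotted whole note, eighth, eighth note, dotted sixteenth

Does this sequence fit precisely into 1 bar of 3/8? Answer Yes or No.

One bar of 3/8 = 12 thirty-second notes.
In thirty-second notes: dotted whole note = 48; eighth = 4; eighth note = 4; dotted sixteenth = 3.
Adding: 48 + 4 + 4 + 3 = 59.
59 exceeds 12, so the answer is No.

No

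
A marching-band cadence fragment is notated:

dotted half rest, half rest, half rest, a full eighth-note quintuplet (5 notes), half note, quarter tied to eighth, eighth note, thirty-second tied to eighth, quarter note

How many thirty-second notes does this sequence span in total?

Convert each value to thirty-second notes: dotted half rest = 24; half rest = 16; half rest = 16; a full eighth-note quintuplet (5 notes) (five quintuplet eighths span one half) = 16; half note = 16; quarter tied to eighth (quarter + eighth) = 12; eighth note = 4; thirty-second tied to eighth (thirty-second + eighth) = 5; quarter note = 8.
Adding: 24 + 16 + 16 + 16 + 16 + 12 + 4 + 5 + 8 = 117 thirty-second notes.

117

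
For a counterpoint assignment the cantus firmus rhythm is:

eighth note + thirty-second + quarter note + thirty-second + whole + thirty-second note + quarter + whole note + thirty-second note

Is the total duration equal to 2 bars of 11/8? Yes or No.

Yes

One bar of 11/8 = 44 thirty-second notes, so 2 bars = 88.
Each duration in thirty-second notes: eighth note = 4; thirty-second = 1; quarter note = 8; thirty-second = 1; whole = 32; thirty-second note = 1; quarter = 8; whole note = 32; thirty-second note = 1.
Altogether 4 + 1 + 8 + 1 + 32 + 1 + 8 + 32 + 1 = 88.
88 equals 88, so the answer is Yes.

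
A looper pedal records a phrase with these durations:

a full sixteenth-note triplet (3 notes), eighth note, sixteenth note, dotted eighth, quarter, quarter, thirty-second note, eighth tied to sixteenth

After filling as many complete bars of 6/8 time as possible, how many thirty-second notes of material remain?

One bar of 6/8 = 24 thirty-second notes.
Express everything in thirty-second notes: a full sixteenth-note triplet (3 notes) (three triplet sixteenths span one eighth) = 4; eighth note = 4; sixteenth note = 2; dotted eighth = 6; quarter = 8; quarter = 8; thirty-second note = 1; eighth tied to sixteenth (eighth + sixteenth) = 6.
Altogether 4 + 4 + 2 + 6 + 8 + 8 + 1 + 6 = 39.
39 ÷ 24 = 1 complete bar with 15 thirty-second notes remaining.

15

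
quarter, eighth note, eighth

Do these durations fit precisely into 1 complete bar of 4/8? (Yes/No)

Yes

One bar of 4/8 = 4 eighth notes.
Convert each value to eighth notes: quarter = 2; eighth note = 1; eighth = 1.
Sum: 2 + 1 + 1 = 4.
4 equals 4, so the answer is Yes.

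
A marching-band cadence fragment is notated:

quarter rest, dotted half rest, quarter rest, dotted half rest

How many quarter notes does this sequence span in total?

8

Working in quarter notes: quarter rest = 1; dotted half rest = 3; quarter rest = 1; dotted half rest = 3.
Altogether 1 + 3 + 1 + 3 = 8 quarter notes.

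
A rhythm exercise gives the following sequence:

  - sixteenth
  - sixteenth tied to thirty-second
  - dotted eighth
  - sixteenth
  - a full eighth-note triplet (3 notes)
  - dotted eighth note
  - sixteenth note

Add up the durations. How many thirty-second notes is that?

Convert each value to thirty-second notes: sixteenth = 2; sixteenth tied to thirty-second (sixteenth + thirty-second) = 3; dotted eighth = 6; sixteenth = 2; a full eighth-note triplet (3 notes) (three triplet eighths span one quarter) = 8; dotted eighth note = 6; sixteenth note = 2.
Altogether 2 + 3 + 6 + 2 + 8 + 6 + 2 = 29 thirty-second notes.

29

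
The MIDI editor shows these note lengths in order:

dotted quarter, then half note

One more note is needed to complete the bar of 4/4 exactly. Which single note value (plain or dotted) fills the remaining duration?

The bar of 4/4 = 8 eighth notes.
Each duration in eighth notes: dotted quarter = 3; half note = 4.
Adding: 3 + 4 = 7.
Remaining: 8 − 7 = 1 eighth note, which is a eighth note.

eighth note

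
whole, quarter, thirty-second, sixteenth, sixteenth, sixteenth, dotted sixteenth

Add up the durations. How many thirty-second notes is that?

Convert each value to thirty-second notes: whole = 32; quarter = 8; thirty-second = 1; sixteenth = 2; sixteenth = 2; sixteenth = 2; dotted sixteenth = 3.
Total: 32 + 8 + 1 + 2 + 2 + 2 + 3 = 50 thirty-second notes.

50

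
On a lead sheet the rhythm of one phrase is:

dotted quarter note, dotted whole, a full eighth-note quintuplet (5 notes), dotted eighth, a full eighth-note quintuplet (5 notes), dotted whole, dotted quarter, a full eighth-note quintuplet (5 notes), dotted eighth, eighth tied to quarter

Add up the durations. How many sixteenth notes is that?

96

In sixteenth notes: dotted quarter note = 6; dotted whole = 24; a full eighth-note quintuplet (5 notes) (five quintuplet eighths span one half) = 8; dotted eighth = 3; a full eighth-note quintuplet (5 notes) (five quintuplet eighths span one half) = 8; dotted whole = 24; dotted quarter = 6; a full eighth-note quintuplet (5 notes) (five quintuplet eighths span one half) = 8; dotted eighth = 3; eighth tied to quarter (eighth + quarter) = 6.
Altogether 6 + 24 + 8 + 3 + 8 + 24 + 6 + 8 + 3 + 6 = 96 sixteenth notes.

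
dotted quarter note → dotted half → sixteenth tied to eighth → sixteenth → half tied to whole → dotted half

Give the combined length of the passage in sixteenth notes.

In sixteenth notes: dotted quarter note = 6; dotted half = 12; sixteenth tied to eighth (sixteenth + eighth) = 3; sixteenth = 1; half tied to whole (half + whole) = 24; dotted half = 12.
Total: 6 + 12 + 3 + 1 + 24 + 12 = 58 sixteenth notes.

58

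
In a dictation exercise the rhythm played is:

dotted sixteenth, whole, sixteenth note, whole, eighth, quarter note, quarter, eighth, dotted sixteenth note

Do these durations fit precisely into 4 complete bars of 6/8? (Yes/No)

One bar of 6/8 = 24 thirty-second notes, so 4 bars = 96.
In thirty-second notes: dotted sixteenth = 3; whole = 32; sixteenth note = 2; whole = 32; eighth = 4; quarter note = 8; quarter = 8; eighth = 4; dotted sixteenth note = 3.
Altogether 3 + 32 + 2 + 32 + 4 + 8 + 8 + 4 + 3 = 96.
96 equals 96, so the answer is Yes.

Yes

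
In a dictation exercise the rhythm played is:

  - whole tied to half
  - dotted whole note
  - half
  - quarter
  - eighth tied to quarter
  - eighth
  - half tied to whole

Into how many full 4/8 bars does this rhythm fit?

One bar of 4/8 = 4 eighth notes.
In eighth notes: whole tied to half (whole + half) = 12; dotted whole note = 12; half = 4; quarter = 2; eighth tied to quarter (eighth + quarter) = 3; eighth = 1; half tied to whole (half + whole) = 12.
Adding: 12 + 12 + 4 + 2 + 3 + 1 + 12 = 46.
46 ÷ 4 = 11 complete bars with 2 left over.

11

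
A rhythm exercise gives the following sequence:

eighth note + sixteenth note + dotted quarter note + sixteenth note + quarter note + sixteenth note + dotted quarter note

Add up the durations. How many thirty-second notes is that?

42

Working in thirty-second notes: eighth note = 4; sixteenth note = 2; dotted quarter note = 12; sixteenth note = 2; quarter note = 8; sixteenth note = 2; dotted quarter note = 12.
Sum: 4 + 2 + 12 + 2 + 8 + 2 + 12 = 42 thirty-second notes.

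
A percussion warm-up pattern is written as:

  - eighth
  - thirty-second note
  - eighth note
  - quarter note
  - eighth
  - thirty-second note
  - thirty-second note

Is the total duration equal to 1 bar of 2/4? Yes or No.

No

One bar of 2/4 = 16 thirty-second notes.
Convert each value to thirty-second notes: eighth = 4; thirty-second note = 1; eighth note = 4; quarter note = 8; eighth = 4; thirty-second note = 1; thirty-second note = 1.
Altogether 4 + 1 + 4 + 8 + 4 + 1 + 1 = 23.
23 exceeds 16, so the answer is No.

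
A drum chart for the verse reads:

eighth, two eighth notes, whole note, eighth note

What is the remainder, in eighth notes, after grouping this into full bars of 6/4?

0

One bar of 6/4 = 12 eighth notes.
Each duration in eighth notes: eighth = 1; eighth note = 1; eighth note = 1; whole note = 8; eighth note = 1.
Altogether 1 + 1 + 1 + 8 + 1 = 12.
12 ÷ 12 = 1 complete bar with 0 eighth notes remaining.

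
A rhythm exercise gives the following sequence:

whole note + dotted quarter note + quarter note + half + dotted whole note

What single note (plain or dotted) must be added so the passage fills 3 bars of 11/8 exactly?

half note

3 bars of 11/8 = 33 eighth notes.
Each duration in eighth notes: whole note = 8; dotted quarter note = 3; quarter note = 2; half = 4; dotted whole note = 12.
Adding: 8 + 3 + 2 + 4 + 12 = 29.
Remaining: 33 − 29 = 4 eighth notes, which is a half note.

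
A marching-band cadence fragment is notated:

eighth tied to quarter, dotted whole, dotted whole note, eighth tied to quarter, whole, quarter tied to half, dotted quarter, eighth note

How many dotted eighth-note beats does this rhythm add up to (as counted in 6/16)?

32

One dotted eighth-note beat = 3 sixteenth notes.
Express everything in sixteenth notes: eighth tied to quarter (eighth + quarter) = 6; dotted whole = 24; dotted whole note = 24; eighth tied to quarter (eighth + quarter) = 6; whole = 16; quarter tied to half (quarter + half) = 12; dotted quarter = 6; eighth note = 2.
Altogether 6 + 24 + 24 + 6 + 16 + 12 + 6 + 2 = 96.
96 ÷ 3 = 32 beats.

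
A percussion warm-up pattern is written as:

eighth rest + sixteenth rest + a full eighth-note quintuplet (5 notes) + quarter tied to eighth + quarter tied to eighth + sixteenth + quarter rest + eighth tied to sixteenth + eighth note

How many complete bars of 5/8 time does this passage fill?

One bar of 5/8 = 10 sixteenth notes.
Convert each value to sixteenth notes: eighth rest = 2; sixteenth rest = 1; a full eighth-note quintuplet (5 notes) (five quintuplet eighths span one half) = 8; quarter tied to eighth (quarter + eighth) = 6; quarter tied to eighth (quarter + eighth) = 6; sixteenth = 1; quarter rest = 4; eighth tied to sixteenth (eighth + sixteenth) = 3; eighth note = 2.
Total: 2 + 1 + 8 + 6 + 6 + 1 + 4 + 3 + 2 = 33.
33 ÷ 10 = 3 complete bars with 3 left over.

3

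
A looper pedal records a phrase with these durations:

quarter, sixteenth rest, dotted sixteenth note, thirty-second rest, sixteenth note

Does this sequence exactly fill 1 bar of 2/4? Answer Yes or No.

One bar of 2/4 = 16 thirty-second notes.
In thirty-second notes: quarter = 8; sixteenth rest = 2; dotted sixteenth note = 3; thirty-second rest = 1; sixteenth note = 2.
Adding: 8 + 2 + 3 + 1 + 2 = 16.
16 equals 16, so the answer is Yes.

Yes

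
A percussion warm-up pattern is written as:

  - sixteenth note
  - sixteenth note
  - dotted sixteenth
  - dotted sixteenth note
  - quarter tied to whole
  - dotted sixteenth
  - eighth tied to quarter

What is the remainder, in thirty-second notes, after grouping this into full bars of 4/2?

One bar of 4/2 = 64 thirty-second notes.
Working in thirty-second notes: sixteenth note = 2; sixteenth note = 2; dotted sixteenth = 3; dotted sixteenth note = 3; quarter tied to whole (quarter + whole) = 40; dotted sixteenth = 3; eighth tied to quarter (eighth + quarter) = 12.
Altogether 2 + 2 + 3 + 3 + 40 + 3 + 12 = 65.
65 ÷ 64 = 1 complete bar with 1 thirty-second note remaining.

1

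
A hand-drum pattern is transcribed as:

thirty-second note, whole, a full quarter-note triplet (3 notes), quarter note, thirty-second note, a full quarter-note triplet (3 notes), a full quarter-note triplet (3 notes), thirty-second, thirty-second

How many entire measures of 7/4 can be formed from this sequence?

1

One bar of 7/4 = 56 thirty-second notes.
Convert each value to thirty-second notes: thirty-second note = 1; whole = 32; a full quarter-note triplet (3 notes) (three triplet quarters span one half) = 16; quarter note = 8; thirty-second note = 1; a full quarter-note triplet (3 notes) (three triplet quarters span one half) = 16; a full quarter-note triplet (3 notes) (three triplet quarters span one half) = 16; thirty-second = 1; thirty-second = 1.
Total: 1 + 32 + 16 + 8 + 1 + 16 + 16 + 1 + 1 = 92.
92 ÷ 56 = 1 complete bar with 36 left over.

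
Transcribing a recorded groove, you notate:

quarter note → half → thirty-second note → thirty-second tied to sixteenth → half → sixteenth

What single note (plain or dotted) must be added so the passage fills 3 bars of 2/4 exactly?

sixteenth note

3 bars of 2/4 = 48 thirty-second notes.
Convert each value to thirty-second notes: quarter note = 8; half = 16; thirty-second note = 1; thirty-second tied to sixteenth (thirty-second + sixteenth) = 3; half = 16; sixteenth = 2.
Adding: 8 + 16 + 1 + 3 + 16 + 2 = 46.
Remaining: 48 − 46 = 2 thirty-second notes, which is a sixteenth note.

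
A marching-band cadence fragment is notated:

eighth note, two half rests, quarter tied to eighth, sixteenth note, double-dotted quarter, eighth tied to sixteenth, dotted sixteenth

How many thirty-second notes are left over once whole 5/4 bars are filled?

One bar of 5/4 = 40 thirty-second notes.
Each duration in thirty-second notes: eighth note = 4; half rest = 16; half rest = 16; quarter tied to eighth (quarter + eighth) = 12; sixteenth note = 2; double-dotted quarter = 14; eighth tied to sixteenth (eighth + sixteenth) = 6; dotted sixteenth = 3.
Adding: 4 + 16 + 16 + 12 + 2 + 14 + 6 + 3 = 73.
73 ÷ 40 = 1 complete bar with 33 thirty-second notes remaining.

33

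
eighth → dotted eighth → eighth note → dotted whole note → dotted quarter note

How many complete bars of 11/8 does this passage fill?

1

One bar of 11/8 = 22 sixteenth notes.
In sixteenth notes: eighth = 2; dotted eighth = 3; eighth note = 2; dotted whole note = 24; dotted quarter note = 6.
Total: 2 + 3 + 2 + 24 + 6 = 37.
37 ÷ 22 = 1 complete bar with 15 left over.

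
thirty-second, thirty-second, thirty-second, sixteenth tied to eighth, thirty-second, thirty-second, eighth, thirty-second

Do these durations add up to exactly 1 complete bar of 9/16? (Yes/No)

One bar of 9/16 = 18 thirty-second notes.
Convert each value to thirty-second notes: thirty-second = 1; thirty-second = 1; thirty-second = 1; sixteenth tied to eighth (sixteenth + eighth) = 6; thirty-second = 1; thirty-second = 1; eighth = 4; thirty-second = 1.
Sum: 1 + 1 + 1 + 6 + 1 + 1 + 4 + 1 = 16.
16 falls short of 18, so the answer is No.

No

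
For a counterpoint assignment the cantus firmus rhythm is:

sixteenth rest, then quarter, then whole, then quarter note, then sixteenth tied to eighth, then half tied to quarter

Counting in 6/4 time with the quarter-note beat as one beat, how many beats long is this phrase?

One quarter-note beat = 4 sixteenth notes.
Convert each value to sixteenth notes: sixteenth rest = 1; quarter = 4; whole = 16; quarter note = 4; sixteenth tied to eighth (sixteenth + eighth) = 3; half tied to quarter (half + quarter) = 12.
Adding: 1 + 4 + 16 + 4 + 3 + 12 = 40.
40 ÷ 4 = 10 beats.

10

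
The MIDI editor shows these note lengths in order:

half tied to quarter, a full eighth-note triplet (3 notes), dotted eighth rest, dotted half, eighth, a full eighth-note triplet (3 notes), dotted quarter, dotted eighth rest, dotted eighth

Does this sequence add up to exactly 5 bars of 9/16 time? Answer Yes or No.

One bar of 9/16 = 9 sixteenth notes, so 5 bars = 45.
Each duration in sixteenth notes: half tied to quarter (half + quarter) = 12; a full eighth-note triplet (3 notes) (three triplet eighths span one quarter) = 4; dotted eighth rest = 3; dotted half = 12; eighth = 2; a full eighth-note triplet (3 notes) (three triplet eighths span one quarter) = 4; dotted quarter = 6; dotted eighth rest = 3; dotted eighth = 3.
Adding: 12 + 4 + 3 + 12 + 2 + 4 + 6 + 3 + 3 = 49.
49 exceeds 45, so the answer is No.

No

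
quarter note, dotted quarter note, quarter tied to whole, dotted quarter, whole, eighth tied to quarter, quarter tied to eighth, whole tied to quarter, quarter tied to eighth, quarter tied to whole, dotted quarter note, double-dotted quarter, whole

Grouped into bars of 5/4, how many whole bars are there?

6

One bar of 5/4 = 20 sixteenth notes.
Working in sixteenth notes: quarter note = 4; dotted quarter note = 6; quarter tied to whole (quarter + whole) = 20; dotted quarter = 6; whole = 16; eighth tied to quarter (eighth + quarter) = 6; quarter tied to eighth (quarter + eighth) = 6; whole tied to quarter (whole + quarter) = 20; quarter tied to eighth (quarter + eighth) = 6; quarter tied to whole (quarter + whole) = 20; dotted quarter note = 6; double-dotted quarter = 7; whole = 16.
Total: 4 + 6 + 20 + 6 + 16 + 6 + 6 + 20 + 6 + 20 + 6 + 7 + 16 = 139.
139 ÷ 20 = 6 complete bars with 19 left over.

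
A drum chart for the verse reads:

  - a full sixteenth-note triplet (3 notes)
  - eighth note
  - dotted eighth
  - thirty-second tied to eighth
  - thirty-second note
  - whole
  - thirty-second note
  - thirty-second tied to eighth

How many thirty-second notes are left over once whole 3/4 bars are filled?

One bar of 3/4 = 24 thirty-second notes.
Working in thirty-second notes: a full sixteenth-note triplet (3 notes) (three triplet sixteenths span one eighth) = 4; eighth note = 4; dotted eighth = 6; thirty-second tied to eighth (thirty-second + eighth) = 5; thirty-second note = 1; whole = 32; thirty-second note = 1; thirty-second tied to eighth (thirty-second + eighth) = 5.
Sum: 4 + 4 + 6 + 5 + 1 + 32 + 1 + 5 = 58.
58 ÷ 24 = 2 complete bars with 10 thirty-second notes remaining.

10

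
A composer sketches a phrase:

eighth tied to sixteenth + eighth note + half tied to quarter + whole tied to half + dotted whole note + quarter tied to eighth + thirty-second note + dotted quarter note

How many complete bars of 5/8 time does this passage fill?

7

One bar of 5/8 = 20 thirty-second notes.
Convert each value to thirty-second notes: eighth tied to sixteenth (eighth + sixteenth) = 6; eighth note = 4; half tied to quarter (half + quarter) = 24; whole tied to half (whole + half) = 48; dotted whole note = 48; quarter tied to eighth (quarter + eighth) = 12; thirty-second note = 1; dotted quarter note = 12.
Total: 6 + 4 + 24 + 48 + 48 + 12 + 1 + 12 = 155.
155 ÷ 20 = 7 complete bars with 15 left over.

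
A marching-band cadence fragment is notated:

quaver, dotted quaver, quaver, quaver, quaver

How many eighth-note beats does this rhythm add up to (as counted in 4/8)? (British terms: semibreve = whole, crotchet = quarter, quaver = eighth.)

5.5

One eighth-note beat = 2 sixteenth notes.
In sixteenth notes: quaver = 2; dotted quaver = 3; quaver = 2; quaver = 2; quaver = 2.
Adding: 2 + 3 + 2 + 2 + 2 = 11.
11 ÷ 2 = 5.5 beats.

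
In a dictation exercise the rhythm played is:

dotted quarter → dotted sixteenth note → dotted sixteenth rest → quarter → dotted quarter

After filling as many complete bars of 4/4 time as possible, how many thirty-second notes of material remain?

6

One bar of 4/4 = 32 thirty-second notes.
Express everything in thirty-second notes: dotted quarter = 12; dotted sixteenth note = 3; dotted sixteenth rest = 3; quarter = 8; dotted quarter = 12.
Sum: 12 + 3 + 3 + 8 + 12 = 38.
38 ÷ 32 = 1 complete bar with 6 thirty-second notes remaining.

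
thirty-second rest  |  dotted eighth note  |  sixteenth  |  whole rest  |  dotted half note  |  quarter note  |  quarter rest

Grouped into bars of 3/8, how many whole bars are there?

6

One bar of 3/8 = 12 thirty-second notes.
In thirty-second notes: thirty-second rest = 1; dotted eighth note = 6; sixteenth = 2; whole rest = 32; dotted half note = 24; quarter note = 8; quarter rest = 8.
Adding: 1 + 6 + 2 + 32 + 24 + 8 + 8 = 81.
81 ÷ 12 = 6 complete bars with 9 left over.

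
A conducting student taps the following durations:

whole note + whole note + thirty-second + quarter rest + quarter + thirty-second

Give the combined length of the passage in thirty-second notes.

Convert each value to thirty-second notes: whole note = 32; whole note = 32; thirty-second = 1; quarter rest = 8; quarter = 8; thirty-second = 1.
Altogether 32 + 32 + 1 + 8 + 8 + 1 = 82 thirty-second notes.

82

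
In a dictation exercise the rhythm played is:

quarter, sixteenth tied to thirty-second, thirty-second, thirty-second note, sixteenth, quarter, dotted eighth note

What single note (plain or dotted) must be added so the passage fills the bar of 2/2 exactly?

The bar of 2/2 = 32 thirty-second notes.
Convert each value to thirty-second notes: quarter = 8; sixteenth tied to thirty-second (sixteenth + thirty-second) = 3; thirty-second = 1; thirty-second note = 1; sixteenth = 2; quarter = 8; dotted eighth note = 6.
Total: 8 + 3 + 1 + 1 + 2 + 8 + 6 = 29.
Remaining: 32 − 29 = 3 thirty-second notes, which is a dotted sixteenth note.

dotted sixteenth note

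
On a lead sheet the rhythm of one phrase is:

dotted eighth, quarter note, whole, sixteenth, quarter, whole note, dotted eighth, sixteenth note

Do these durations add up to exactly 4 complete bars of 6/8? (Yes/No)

One bar of 6/8 = 12 sixteenth notes, so 4 bars = 48.
Convert each value to sixteenth notes: dotted eighth = 3; quarter note = 4; whole = 16; sixteenth = 1; quarter = 4; whole note = 16; dotted eighth = 3; sixteenth note = 1.
Adding: 3 + 4 + 16 + 1 + 4 + 16 + 3 + 1 = 48.
48 equals 48, so the answer is Yes.

Yes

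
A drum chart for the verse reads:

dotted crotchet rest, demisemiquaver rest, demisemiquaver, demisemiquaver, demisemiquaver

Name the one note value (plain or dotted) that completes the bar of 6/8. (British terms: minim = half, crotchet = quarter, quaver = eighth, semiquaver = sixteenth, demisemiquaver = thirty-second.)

quarter note

The bar of 6/8 = 24 thirty-second notes.
Each duration in thirty-second notes: dotted crotchet rest = 12; demisemiquaver rest = 1; demisemiquaver = 1; demisemiquaver = 1; demisemiquaver = 1.
Sum: 12 + 1 + 1 + 1 + 1 = 16.
Remaining: 24 − 16 = 8 thirty-second notes, which is a quarter note.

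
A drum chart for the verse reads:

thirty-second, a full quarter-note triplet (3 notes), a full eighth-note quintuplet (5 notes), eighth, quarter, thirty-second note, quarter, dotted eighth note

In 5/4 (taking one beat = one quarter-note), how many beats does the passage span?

One quarter-note beat = 8 thirty-second notes.
Each duration in thirty-second notes: thirty-second = 1; a full quarter-note triplet (3 notes) (three triplet quarters span one half) = 16; a full eighth-note quintuplet (5 notes) (five quintuplet eighths span one half) = 16; eighth = 4; quarter = 8; thirty-second note = 1; quarter = 8; dotted eighth note = 6.
Sum: 1 + 16 + 16 + 4 + 8 + 1 + 8 + 6 = 60.
60 ÷ 8 = 7.5 beats.

7.5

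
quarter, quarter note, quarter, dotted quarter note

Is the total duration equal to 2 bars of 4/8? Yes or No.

No

One bar of 4/8 = 4 eighth notes, so 2 bars = 8.
In eighth notes: quarter = 2; quarter note = 2; quarter = 2; dotted quarter note = 3.
Total: 2 + 2 + 2 + 3 = 9.
9 exceeds 8, so the answer is No.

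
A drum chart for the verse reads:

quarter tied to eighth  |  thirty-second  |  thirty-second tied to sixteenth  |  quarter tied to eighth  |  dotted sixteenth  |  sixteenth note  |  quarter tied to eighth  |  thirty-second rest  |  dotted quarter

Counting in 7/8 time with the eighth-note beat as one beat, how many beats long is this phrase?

14.5

One eighth-note beat = 4 thirty-second notes.
Convert each value to thirty-second notes: quarter tied to eighth (quarter + eighth) = 12; thirty-second = 1; thirty-second tied to sixteenth (thirty-second + sixteenth) = 3; quarter tied to eighth (quarter + eighth) = 12; dotted sixteenth = 3; sixteenth note = 2; quarter tied to eighth (quarter + eighth) = 12; thirty-second rest = 1; dotted quarter = 12.
Total: 12 + 1 + 3 + 12 + 3 + 2 + 12 + 1 + 12 = 58.
58 ÷ 4 = 14.5 beats.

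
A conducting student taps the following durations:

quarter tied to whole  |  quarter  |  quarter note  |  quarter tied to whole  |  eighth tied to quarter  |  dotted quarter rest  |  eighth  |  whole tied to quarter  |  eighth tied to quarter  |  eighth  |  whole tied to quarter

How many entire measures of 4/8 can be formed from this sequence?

13

One bar of 4/8 = 4 eighth notes.
Convert each value to eighth notes: quarter tied to whole (quarter + whole) = 10; quarter = 2; quarter note = 2; quarter tied to whole (quarter + whole) = 10; eighth tied to quarter (eighth + quarter) = 3; dotted quarter rest = 3; eighth = 1; whole tied to quarter (whole + quarter) = 10; eighth tied to quarter (eighth + quarter) = 3; eighth = 1; whole tied to quarter (whole + quarter) = 10.
Total: 10 + 2 + 2 + 10 + 3 + 3 + 1 + 10 + 3 + 1 + 10 = 55.
55 ÷ 4 = 13 complete bars with 3 left over.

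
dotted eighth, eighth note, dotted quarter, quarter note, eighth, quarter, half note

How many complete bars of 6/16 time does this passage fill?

4

One bar of 6/16 = 6 sixteenth notes.
In sixteenth notes: dotted eighth = 3; eighth note = 2; dotted quarter = 6; quarter note = 4; eighth = 2; quarter = 4; half note = 8.
Altogether 3 + 2 + 6 + 4 + 2 + 4 + 8 = 29.
29 ÷ 6 = 4 complete bars with 5 left over.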